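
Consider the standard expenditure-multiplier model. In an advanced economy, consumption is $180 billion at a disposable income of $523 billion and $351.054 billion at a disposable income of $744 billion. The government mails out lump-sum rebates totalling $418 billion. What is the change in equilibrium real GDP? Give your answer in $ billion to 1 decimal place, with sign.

MPC = ΔC/ΔYd = (351.054 − 180)/(744 − 523) = 171.054/221 = 0.774.
A lump-sum tax change of −$418 billion shifts disposable income by +$418 billion; first-round consumption changes by −c × ΔT = −0.774 × (−$418 billion) = +$323.532 billion.
Expenditure multiplier = 1/(1 − MPC) = 1/(1 − 0.774) = 1/0.226 ≈ 4.425.
The tax multiplier is −c × k ≈ −3.425, so ΔY = k × (−c·ΔT) = (+$323.532 billion) / 0.226 ≈ +$1,431.6 billion.

+$1,431.6 billion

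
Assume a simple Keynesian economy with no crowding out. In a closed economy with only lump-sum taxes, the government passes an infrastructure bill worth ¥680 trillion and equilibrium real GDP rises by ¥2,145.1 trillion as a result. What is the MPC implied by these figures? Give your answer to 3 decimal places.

Implied spending multiplier k = ΔY/ΔG = 2,145.1/680 ≈ 3.1546.
Since k = 1/(1 − MPC), MPC = 1 − 1/k = 1 − ΔG/ΔY = 1 − 680/2,145.1 ≈ 0.683.

0.683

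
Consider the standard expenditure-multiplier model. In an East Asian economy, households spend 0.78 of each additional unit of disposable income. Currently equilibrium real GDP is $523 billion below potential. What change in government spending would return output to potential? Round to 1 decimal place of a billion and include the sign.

+$115.1 billion

Spending multiplier = 1/(1 − MPC) = 1/(1 − 0.78) = 1/0.22 ≈ 4.545.
Need ΔY = +$523 billion, so ΔG = ΔY/k = (+$523 billion) × 0.22 ≈ +$115.1 billion.
The government should increase government spending by $115.1 billion.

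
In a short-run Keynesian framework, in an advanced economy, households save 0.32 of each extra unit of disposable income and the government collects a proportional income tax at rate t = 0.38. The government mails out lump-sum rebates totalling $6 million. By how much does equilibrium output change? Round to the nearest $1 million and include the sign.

+$7 million

MPC = 1 − MPS = 1 − 0.32 = 0.68.
A lump-sum tax change of −$6 million shifts disposable income by +$6 million; first-round consumption changes by −c × ΔT = −0.68 × (−$6 million) = +$4.08 million.
Expenditure multiplier = 1/(1 − c(1−t)) = 1/(1 − 0.68×0.62) = 1/0.5784 ≈ 1.729.
The tax multiplier is −c × k ≈ −1.176, so ΔY = k × (−c·ΔT) = (+$4.08 million) / 0.5784 ≈ +$7 million.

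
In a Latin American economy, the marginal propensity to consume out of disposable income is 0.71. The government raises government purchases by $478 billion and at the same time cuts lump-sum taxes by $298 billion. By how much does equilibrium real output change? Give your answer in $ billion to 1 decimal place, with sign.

+$2,377.9 billion

Expenditure multiplier = 1/(1 − MPC) = 1/(1 − 0.71) = 1/0.29 ≈ 3.448.
ΔG contributes k·ΔG = (+$478 billion) / 0.29 ≈ +$1,648.3 billion.
ΔT of −$298 billion changes first-round spending by −c·ΔT = +$211.58 billion, contributing k·(−c·ΔT) = (+$211.58 billion) / 0.29 ≈ +$729.6 billion.
Net ΔY = k(ΔG − c·ΔT) = (+$689.58 billion) / 0.29 ≈ +$2,377.9 billion.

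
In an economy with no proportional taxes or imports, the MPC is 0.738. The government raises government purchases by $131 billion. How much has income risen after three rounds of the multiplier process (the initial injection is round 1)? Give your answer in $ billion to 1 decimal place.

$299.0 billion

Round 1 adds ΔG = $131 billion; each later round is MPC = 0.738 times the previous.
After 3 rounds: 131 + 96.678 + 71.348364 = ΔG·(1 − c^3)/(1 − c) = 131 × (1 − 0.401947272)/0.262 ≈ $299 billion.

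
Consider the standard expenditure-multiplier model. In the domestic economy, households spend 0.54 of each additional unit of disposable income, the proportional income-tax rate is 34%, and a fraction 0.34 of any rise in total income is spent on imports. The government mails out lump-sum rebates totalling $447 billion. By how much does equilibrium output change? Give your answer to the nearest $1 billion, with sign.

A lump-sum tax change of −$447 billion shifts disposable income by +$447 billion; first-round consumption changes by −c × ΔT = −0.54 × (−$447 billion) = +$241.38 billion.
Expenditure multiplier = 1/(1 − c(1−t) + m) = 1/(1 − 0.54×0.66 + 0.34) = 1/0.9836 ≈ 1.017.
The tax multiplier is −c × k ≈ −0.549, so ΔY = k × (−c·ΔT) = (+$241.38 billion) / 0.9836 ≈ +$245 billion.

+$245 billion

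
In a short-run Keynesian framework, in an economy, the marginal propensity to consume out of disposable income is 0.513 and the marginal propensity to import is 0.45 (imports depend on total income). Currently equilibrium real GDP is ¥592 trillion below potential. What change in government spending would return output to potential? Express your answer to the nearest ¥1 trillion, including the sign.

Spending multiplier = 1/(1 − c + m) = 1/(1 − 0.513 + 0.45) = 1/0.937 ≈ 1.067.
Need ΔY = +¥592 trillion, so ΔG = ΔY/k = (+¥592 trillion) × 0.937 ≈ +¥555 trillion.
The government should increase government spending by ¥555 trillion.

+¥555 trillion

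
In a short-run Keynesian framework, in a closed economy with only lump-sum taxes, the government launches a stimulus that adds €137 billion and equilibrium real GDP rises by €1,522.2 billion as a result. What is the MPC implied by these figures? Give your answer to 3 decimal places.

0.910

Implied spending multiplier k = ΔY/ΔG = 1,522.2/137 ≈ 11.1109.
Since k = 1/(1 − MPC), MPC = 1 − 1/k = 1 − ΔG/ΔY = 1 − 137/1,522.2 ≈ 0.910.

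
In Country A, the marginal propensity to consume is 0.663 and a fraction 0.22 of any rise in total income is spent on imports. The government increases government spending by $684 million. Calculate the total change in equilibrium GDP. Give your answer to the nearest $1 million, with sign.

Expenditure multiplier = 1/(1 − c + m) = 1/(1 − 0.663 + 0.22) = 1/0.557 ≈ 1.795.
ΔY = k × ΔG = (+$684 million) / 0.557 ≈ +$1,228 million.

+$1,228 million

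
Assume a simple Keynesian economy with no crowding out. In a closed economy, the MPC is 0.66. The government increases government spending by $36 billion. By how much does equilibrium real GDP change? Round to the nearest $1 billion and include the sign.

+$106 billion

Spending multiplier = 1/(1 − MPC) = 1/(1 − 0.66) = 1/0.34 ≈ 2.941.
ΔY = k × ΔG = (+$36 billion) / 0.34 ≈ +$106 billion.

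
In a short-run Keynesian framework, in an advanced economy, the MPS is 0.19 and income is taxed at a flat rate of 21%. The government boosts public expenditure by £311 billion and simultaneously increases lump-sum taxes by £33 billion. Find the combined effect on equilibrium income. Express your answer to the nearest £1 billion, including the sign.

MPC = 1 − MPS = 1 − 0.19 = 0.81.
Expenditure multiplier = 1/(1 − c(1−t)) = 1/(1 − 0.81×0.79) = 1/0.3601 ≈ 2.777.
ΔG contributes k·ΔG = (+£311 billion) / 0.3601 ≈ +£863.6 billion.
ΔT of +£33 billion changes first-round spending by −c·ΔT = −£26.73 billion, contributing k·(−c·ΔT) = (−£26.73 billion) / 0.3601 ≈ −£74.2 billion.
Net ΔY = k(ΔG − c·ΔT) = (+£284.27 billion) / 0.3601 ≈ +£789 billion.

+£789 billion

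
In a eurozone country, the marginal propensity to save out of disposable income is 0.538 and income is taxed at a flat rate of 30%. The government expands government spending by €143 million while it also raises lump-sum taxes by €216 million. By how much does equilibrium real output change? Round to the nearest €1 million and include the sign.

+€64 million

MPC = 1 − MPS = 1 − 0.538 = 0.462.
Expenditure multiplier = 1/(1 − c(1−t)) = 1/(1 − 0.462×0.7) = 1/0.6766 ≈ 1.478.
ΔG contributes k·ΔG = (+€143 million) / 0.6766 ≈ +€211.4 million.
ΔT of +€216 million changes first-round spending by −c·ΔT = −€99.792 million, contributing k·(−c·ΔT) = (−€99.792 million) / 0.6766 ≈ −€147.5 million.
Net ΔY = k(ΔG − c·ΔT) = (+€43.208 million) / 0.6766 ≈ +€64 million.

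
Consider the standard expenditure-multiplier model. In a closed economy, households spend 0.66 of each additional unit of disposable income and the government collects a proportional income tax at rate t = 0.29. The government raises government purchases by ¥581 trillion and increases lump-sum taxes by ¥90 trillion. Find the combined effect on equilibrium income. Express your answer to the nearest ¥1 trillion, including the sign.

+¥982 trillion

Expenditure multiplier = 1/(1 − c(1−t)) = 1/(1 − 0.66×0.71) = 1/0.5314 ≈ 1.882.
ΔG contributes k·ΔG = (+¥581 trillion) / 0.5314 ≈ +¥1,093.3 trillion.
ΔT of +¥90 trillion changes first-round spending by −c·ΔT = −¥59.4 trillion, contributing k·(−c·ΔT) = (−¥59.4 trillion) / 0.5314 ≈ −¥111.8 trillion.
Net ΔY = k(ΔG − c·ΔT) = (+¥521.6 trillion) / 0.5314 ≈ +¥982 trillion.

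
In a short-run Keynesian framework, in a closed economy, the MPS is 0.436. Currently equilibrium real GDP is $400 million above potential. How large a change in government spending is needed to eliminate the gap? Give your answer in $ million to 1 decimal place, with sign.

−$174.4 million

MPC = 1 − MPS = 1 − 0.436 = 0.564.
Spending multiplier = 1/(1 − MPC) = 1/(1 − 0.564) = 1/0.436 ≈ 2.294.
Need ΔY = −$400 million, so ΔG = ΔY/k = (−$400 million) × 0.436 = −$174.4 million.
The government should cut government spending by $174.4 million.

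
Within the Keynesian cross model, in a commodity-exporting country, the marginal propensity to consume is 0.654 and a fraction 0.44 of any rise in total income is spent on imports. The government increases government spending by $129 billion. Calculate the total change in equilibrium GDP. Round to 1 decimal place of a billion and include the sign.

Spending multiplier = 1/(1 − c + m) = 1/(1 − 0.654 + 0.44) = 1/0.786 ≈ 1.272.
ΔY = k × ΔG = (+$129 billion) / 0.786 ≈ +$164.1 billion.

+$164.1 billion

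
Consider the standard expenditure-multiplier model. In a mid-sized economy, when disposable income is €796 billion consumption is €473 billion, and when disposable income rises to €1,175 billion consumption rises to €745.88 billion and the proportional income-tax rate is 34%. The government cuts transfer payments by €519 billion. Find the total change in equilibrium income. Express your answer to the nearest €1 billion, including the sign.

−€712 billion

MPC = ΔC/ΔYd = (745.88 − 473)/(1,175 − 796) = 272.88/379 = 0.72.
The transfer change shifts disposable income by −€519 billion, so first-round consumption changes by c·ΔTR = 0.72 × (−€519 billion) = −€373.68 billion.
Expenditure multiplier = 1/(1 − c(1−t)) = 1/(1 − 0.72×0.66) = 1/0.5248 ≈ 1.905.
The transfer multiplier is c × k ≈ 1.372, so ΔY = k × (c·ΔTR) = (−€373.68 billion) / 0.5248 ≈ −€712 billion.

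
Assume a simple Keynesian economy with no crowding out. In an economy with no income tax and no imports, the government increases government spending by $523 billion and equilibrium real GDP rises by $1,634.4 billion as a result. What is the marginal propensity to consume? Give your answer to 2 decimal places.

Implied spending multiplier k = ΔY/ΔG = 1,634.4/523 ≈ 3.125.
Since k = 1/(1 − MPC), MPC = 1 − 1/k = 1 − ΔG/ΔY = 1 − 523/1,634.4 ≈ 0.68.

0.68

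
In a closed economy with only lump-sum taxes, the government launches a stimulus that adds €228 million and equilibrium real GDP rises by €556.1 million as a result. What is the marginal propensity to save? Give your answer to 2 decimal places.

0.41

Implied spending multiplier k = ΔY/ΔG = 556.1/228 ≈ 2.439.
Since k = 1/(1 − MPC), MPC = 1 − 1/k = 1 − ΔG/ΔY = 1 − 228/556.1 ≈ 0.59.
MPS = 1 − MPC = 0.41.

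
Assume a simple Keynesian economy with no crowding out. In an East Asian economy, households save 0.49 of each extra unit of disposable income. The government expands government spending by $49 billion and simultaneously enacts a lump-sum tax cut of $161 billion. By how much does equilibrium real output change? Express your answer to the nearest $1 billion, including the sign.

MPC = 1 − MPS = 1 − 0.49 = 0.51.
Expenditure multiplier = 1/(1 − MPC) = 1/(1 − 0.51) = 1/0.49 ≈ 2.041.
ΔG contributes k·ΔG = (+$49 billion) / 0.49 = +$100 billion.
ΔT of −$161 billion changes first-round spending by −c·ΔT = +$82.11 billion, contributing k·(−c·ΔT) = (+$82.11 billion) / 0.49 ≈ +$167.6 billion.
Net ΔY = k(ΔG − c·ΔT) = (+$131.11 billion) / 0.49 ≈ +$268 billion.

+$268 billion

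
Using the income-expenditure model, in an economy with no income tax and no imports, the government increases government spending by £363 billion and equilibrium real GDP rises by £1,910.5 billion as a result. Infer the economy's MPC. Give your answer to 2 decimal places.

Implied spending multiplier k = ΔY/ΔG = 1,910.5/363 ≈ 5.2631.
Since k = 1/(1 − MPC), MPC = 1 − 1/k = 1 − ΔG/ΔY = 1 − 363/1,910.5 ≈ 0.81.

0.81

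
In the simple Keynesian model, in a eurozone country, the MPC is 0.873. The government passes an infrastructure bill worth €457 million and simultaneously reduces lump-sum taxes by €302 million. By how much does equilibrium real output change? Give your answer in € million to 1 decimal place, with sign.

+€5,674.4 million

Expenditure multiplier = 1/(1 − MPC) = 1/(1 − 0.873) = 1/0.127 ≈ 7.874.
ΔG contributes k·ΔG = (+€457 million) / 0.127 ≈ +€3,598.4 million.
ΔT of −€302 million changes first-round spending by −c·ΔT = +€263.646 million, contributing k·(−c·ΔT) = (+€263.646 million) / 0.127 ≈ +€2,076 million.
Net ΔY = k(ΔG − c·ΔT) = (+€720.646 million) / 0.127 ≈ +€5,674.4 million.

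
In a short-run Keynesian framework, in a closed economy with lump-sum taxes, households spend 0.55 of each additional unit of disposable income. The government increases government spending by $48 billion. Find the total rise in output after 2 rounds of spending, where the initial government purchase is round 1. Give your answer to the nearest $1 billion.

$74 billion

Round 1 adds ΔG = $48 billion; each later round is MPC = 0.55 times the previous.
After 2 rounds: 48 + 26.4 = ΔG·(1 − c^2)/(1 − c) = 48 × (1 − 0.3025)/0.45 ≈ $74 billion.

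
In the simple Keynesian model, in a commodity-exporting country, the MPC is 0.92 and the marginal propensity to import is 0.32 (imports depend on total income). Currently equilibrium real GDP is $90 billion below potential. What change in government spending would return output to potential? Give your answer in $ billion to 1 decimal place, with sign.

Spending multiplier = 1/(1 − c + m) = 1/(1 − 0.92 + 0.32) = 1/0.4 = 2.5.
Need ΔY = +$90 billion, so ΔG = ΔY/k = (+$90 billion) × 0.4 = +$36 billion.
The government should increase government spending by $36 billion.

+$36.0 billion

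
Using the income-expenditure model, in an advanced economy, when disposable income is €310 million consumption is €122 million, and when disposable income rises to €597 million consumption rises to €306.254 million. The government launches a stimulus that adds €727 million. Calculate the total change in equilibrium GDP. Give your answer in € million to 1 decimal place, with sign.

MPC = ΔC/ΔYd = (306.254 − 122)/(597 − 310) = 184.254/287 = 0.642.
Spending multiplier = 1/(1 − MPC) = 1/(1 − 0.642) = 1/0.358 ≈ 2.793.
ΔY = k × ΔG = (+€727 million) / 0.358 ≈ +€2,030.7 million.

+€2,030.7 million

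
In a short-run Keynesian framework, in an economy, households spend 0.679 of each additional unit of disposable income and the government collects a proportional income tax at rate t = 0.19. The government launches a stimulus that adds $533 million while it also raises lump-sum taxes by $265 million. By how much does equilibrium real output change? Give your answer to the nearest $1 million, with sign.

Expenditure multiplier = 1/(1 − c(1−t)) = 1/(1 − 0.679×0.81) = 1/0.45001 ≈ 2.222.
ΔG contributes k·ΔG = (+$533 million) / 0.45001 ≈ +$1,184.4 million.
ΔT of +$265 million changes first-round spending by −c·ΔT = −$179.935 million, contributing k·(−c·ΔT) = (−$179.935 million) / 0.45001 ≈ −$399.8 million.
Net ΔY = k(ΔG − c·ΔT) = (+$353.065 million) / 0.45001 ≈ +$785 million.

+$785 million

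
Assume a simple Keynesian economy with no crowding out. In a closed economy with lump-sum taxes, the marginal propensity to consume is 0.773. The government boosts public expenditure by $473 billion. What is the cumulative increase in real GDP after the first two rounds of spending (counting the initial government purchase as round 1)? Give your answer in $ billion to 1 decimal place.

$838.6 billion

Round 1 adds ΔG = $473 billion; each later round is MPC = 0.773 times the previous.
After 2 rounds: 473 + 365.629 = ΔG·(1 − c^2)/(1 − c) = 473 × (1 − 0.597529)/0.227 ≈ $838.6 billion.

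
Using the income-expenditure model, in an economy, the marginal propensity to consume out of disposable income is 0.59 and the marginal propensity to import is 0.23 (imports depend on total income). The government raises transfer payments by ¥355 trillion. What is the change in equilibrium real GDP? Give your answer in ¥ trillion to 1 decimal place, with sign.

The transfer change shifts disposable income by +¥355 trillion, so first-round consumption changes by c·ΔTR = 0.59 × (+¥355 trillion) = +¥209.45 trillion.
Expenditure multiplier = 1/(1 − c + m) = 1/(1 − 0.59 + 0.23) = 1/0.64 ≈ 1.563.
The transfer multiplier is c × k ≈ 0.922, so ΔY = k × (c·ΔTR) = (+¥209.45 trillion) / 0.64 ≈ +¥327.3 trillion.

+¥327.3 trillion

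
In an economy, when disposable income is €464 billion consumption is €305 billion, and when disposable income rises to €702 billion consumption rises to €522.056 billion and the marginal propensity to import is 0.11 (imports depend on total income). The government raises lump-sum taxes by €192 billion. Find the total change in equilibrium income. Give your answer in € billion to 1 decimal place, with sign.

MPC = ΔC/ΔYd = (522.056 − 305)/(702 − 464) = 217.056/238 = 0.912.
A lump-sum tax change of +€192 billion shifts disposable income by −€192 billion; first-round consumption changes by −c × ΔT = −0.912 × (+€192 billion) = −€175.104 billion.
Expenditure multiplier = 1/(1 − c + m) = 1/(1 − 0.912 + 0.11) = 1/0.198 ≈ 5.051.
The tax multiplier is −c × k ≈ −4.606, so ΔY = k × (−c·ΔT) = (−€175.104 billion) / 0.198 ≈ −€884.4 billion.

−€884.4 billion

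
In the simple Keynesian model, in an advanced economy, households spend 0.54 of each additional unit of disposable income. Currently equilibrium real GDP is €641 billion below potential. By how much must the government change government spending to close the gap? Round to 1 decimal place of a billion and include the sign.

+€294.9 billion

Spending multiplier = 1/(1 − MPC) = 1/(1 − 0.54) = 1/0.46 ≈ 2.174.
Need ΔY = +€641 billion, so ΔG = ΔY/k = (+€641 billion) × 0.46 ≈ +€294.9 billion.
The government should increase government spending by €294.9 billion.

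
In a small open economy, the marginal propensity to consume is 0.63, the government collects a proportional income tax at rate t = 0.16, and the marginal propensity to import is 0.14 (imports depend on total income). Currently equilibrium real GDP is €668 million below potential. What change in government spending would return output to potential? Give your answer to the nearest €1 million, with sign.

+€408 million

Spending multiplier = 1/(1 − c(1−t) + m) = 1/(1 − 0.63×0.84 + 0.14) = 1/0.6108 ≈ 1.637.
Need ΔY = +€668 million, so ΔG = ΔY/k = (+€668 million) × 0.6108 ≈ +€408 million.
The government should increase government spending by €408 million.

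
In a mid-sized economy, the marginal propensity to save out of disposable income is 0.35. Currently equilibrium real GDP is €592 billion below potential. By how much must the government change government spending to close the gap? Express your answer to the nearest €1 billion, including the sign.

+€207 billion

MPC = 1 − MPS = 1 − 0.35 = 0.65.
Spending multiplier = 1/(1 − MPC) = 1/(1 − 0.65) = 1/0.35 ≈ 2.857.
Need ΔY = +€592 billion, so ΔG = ΔY/k = (+€592 billion) × 0.35 ≈ +€207 billion.
The government should increase government spending by €207 billion.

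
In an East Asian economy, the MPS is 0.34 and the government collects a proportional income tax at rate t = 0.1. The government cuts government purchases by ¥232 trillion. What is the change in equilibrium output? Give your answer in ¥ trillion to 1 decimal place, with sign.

−¥571.4 trillion

MPC = 1 − MPS = 1 − 0.34 = 0.66.
Expenditure multiplier = 1/(1 − c(1−t)) = 1/(1 − 0.66×0.9) = 1/0.406 ≈ 2.463.
ΔY = k × ΔG = (−¥232 trillion) / 0.406 ≈ −¥571.4 trillion.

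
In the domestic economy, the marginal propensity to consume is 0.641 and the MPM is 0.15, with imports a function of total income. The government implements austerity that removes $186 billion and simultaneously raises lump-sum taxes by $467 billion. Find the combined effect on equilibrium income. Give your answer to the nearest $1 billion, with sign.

Expenditure multiplier = 1/(1 − c + m) = 1/(1 − 0.641 + 0.15) = 1/0.509 ≈ 1.965.
ΔG contributes k·ΔG = (−$186 billion) / 0.509 ≈ −$365.4 billion.
ΔT of +$467 billion changes first-round spending by −c·ΔT = −$299.347 billion, contributing k·(−c·ΔT) = (−$299.347 billion) / 0.509 ≈ −$588.1 billion.
Net ΔY = k(ΔG − c·ΔT) = (−$485.347 billion) / 0.509 ≈ −$954 billion.

−$954 billion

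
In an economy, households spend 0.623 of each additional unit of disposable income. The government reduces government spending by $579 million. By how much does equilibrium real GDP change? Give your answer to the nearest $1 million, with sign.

−$1,536 million

Government-spending multiplier = 1/(1 − MPC) = 1/(1 − 0.623) = 1/0.377 ≈ 2.653.
ΔY = k × ΔG = (−$579 million) / 0.377 ≈ −$1,536 million.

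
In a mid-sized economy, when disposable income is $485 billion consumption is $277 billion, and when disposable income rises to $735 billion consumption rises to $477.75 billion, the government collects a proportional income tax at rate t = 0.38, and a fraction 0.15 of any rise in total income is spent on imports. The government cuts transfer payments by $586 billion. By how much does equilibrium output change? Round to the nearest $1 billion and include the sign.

MPC = ΔC/ΔYd = (477.75 − 277)/(735 − 485) = 200.75/250 = 0.803.
The transfer change shifts disposable income by −$586 billion, so first-round consumption changes by c·ΔTR = 0.803 × (−$586 billion) = −$470.558 billion.
Expenditure multiplier = 1/(1 − c(1−t) + m) = 1/(1 − 0.803×0.62 + 0.15) = 1/0.65214 ≈ 1.533.
The transfer multiplier is c × k ≈ 1.231, so ΔY = k × (c·ΔTR) = (−$470.558 billion) / 0.65214 ≈ −$722 billion.

−$722 billion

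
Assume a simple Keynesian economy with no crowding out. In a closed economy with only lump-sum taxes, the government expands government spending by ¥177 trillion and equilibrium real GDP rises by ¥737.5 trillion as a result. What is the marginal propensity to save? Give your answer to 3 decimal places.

0.240

Implied spending multiplier k = ΔY/ΔG = 737.5/177 ≈ 4.1667.
Since k = 1/(1 − MPC), MPC = 1 − 1/k = 1 − ΔG/ΔY = 1 − 177/737.5 = 0.760.
MPS = 1 − MPC = 0.240.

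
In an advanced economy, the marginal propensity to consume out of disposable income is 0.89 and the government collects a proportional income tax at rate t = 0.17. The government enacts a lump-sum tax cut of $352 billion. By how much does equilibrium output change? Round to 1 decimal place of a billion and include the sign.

+$1,198.9 billion

A lump-sum tax change of −$352 billion shifts disposable income by +$352 billion; first-round consumption changes by −c × ΔT = −0.89 × (−$352 billion) = +$313.28 billion.
Expenditure multiplier = 1/(1 − c(1−t)) = 1/(1 − 0.89×0.83) = 1/0.2613 ≈ 3.827.
The tax multiplier is −c × k ≈ −3.406, so ΔY = k × (−c·ΔT) = (+$313.28 billion) / 0.2613 ≈ +$1,198.9 billion.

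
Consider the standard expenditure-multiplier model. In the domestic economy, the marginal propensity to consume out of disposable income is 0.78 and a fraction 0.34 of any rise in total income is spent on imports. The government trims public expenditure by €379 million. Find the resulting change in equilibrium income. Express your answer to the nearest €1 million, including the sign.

−€677 million

Expenditure multiplier = 1/(1 − c + m) = 1/(1 − 0.78 + 0.34) = 1/0.56 ≈ 1.786.
ΔY = k × ΔG = (−€379 million) / 0.56 ≈ −€677 million.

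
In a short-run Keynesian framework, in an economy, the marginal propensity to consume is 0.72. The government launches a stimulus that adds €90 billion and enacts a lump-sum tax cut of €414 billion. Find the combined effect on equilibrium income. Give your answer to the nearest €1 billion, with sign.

+€1,386 billion

Expenditure multiplier = 1/(1 − MPC) = 1/(1 − 0.72) = 1/0.28 ≈ 3.571.
ΔG contributes k·ΔG = (+€90 billion) / 0.28 ≈ +€321.4 billion.
ΔT of −€414 billion changes first-round spending by −c·ΔT = +€298.08 billion, contributing k·(−c·ΔT) = (+€298.08 billion) / 0.28 ≈ +€1,064.6 billion.
Net ΔY = k(ΔG − c·ΔT) = (+€388.08 billion) / 0.28 = +€1,386 billion.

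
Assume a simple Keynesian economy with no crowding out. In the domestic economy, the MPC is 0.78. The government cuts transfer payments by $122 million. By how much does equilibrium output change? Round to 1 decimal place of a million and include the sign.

−$432.5 million

The transfer change shifts disposable income by −$122 million, so first-round consumption changes by c·ΔTR = 0.78 × (−$122 million) = −$95.16 million.
Expenditure multiplier = 1/(1 − MPC) = 1/(1 − 0.78) = 1/0.22 ≈ 4.545.
The transfer multiplier is c × k ≈ 3.545, so ΔY = k × (c·ΔTR) = (−$95.16 million) / 0.22 ≈ −$432.5 million.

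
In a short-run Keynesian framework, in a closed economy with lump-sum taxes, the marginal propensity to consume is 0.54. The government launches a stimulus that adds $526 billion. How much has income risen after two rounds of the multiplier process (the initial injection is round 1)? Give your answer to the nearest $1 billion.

$810 billion

Round 1 adds ΔG = $526 billion; each later round is MPC = 0.54 times the previous.
After 2 rounds: 526 + 284.04 = ΔG·(1 − c^2)/(1 − c) = 526 × (1 − 0.2916)/0.46 ≈ $810 billion.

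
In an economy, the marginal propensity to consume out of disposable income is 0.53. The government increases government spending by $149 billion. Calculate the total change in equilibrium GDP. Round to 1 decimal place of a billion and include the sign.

Government-spending multiplier = 1/(1 − MPC) = 1/(1 − 0.53) = 1/0.47 ≈ 2.128.
ΔY = k × ΔG = (+$149 billion) / 0.47 ≈ +$317 billion.

+$317.0 billion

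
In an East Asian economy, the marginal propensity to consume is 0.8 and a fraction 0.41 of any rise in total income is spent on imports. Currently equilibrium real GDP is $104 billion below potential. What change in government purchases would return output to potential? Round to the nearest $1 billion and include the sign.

+$63 billion

Spending multiplier = 1/(1 − c + m) = 1/(1 − 0.8 + 0.41) = 1/0.61 ≈ 1.639.
Need ΔY = +$104 billion, so ΔG = ΔY/k = (+$104 billion) × 0.61 ≈ +$63 billion.
The government should increase government purchases by $63 billion.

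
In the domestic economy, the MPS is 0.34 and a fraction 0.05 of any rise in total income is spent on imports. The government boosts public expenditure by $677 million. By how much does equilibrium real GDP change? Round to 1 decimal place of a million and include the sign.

MPC = 1 − MPS = 1 − 0.34 = 0.66.
Expenditure multiplier = 1/(1 − c + m) = 1/(1 − 0.66 + 0.05) = 1/0.39 ≈ 2.564.
ΔY = k × ΔG = (+$677 million) / 0.39 ≈ +$1,735.9 million.

+$1,735.9 million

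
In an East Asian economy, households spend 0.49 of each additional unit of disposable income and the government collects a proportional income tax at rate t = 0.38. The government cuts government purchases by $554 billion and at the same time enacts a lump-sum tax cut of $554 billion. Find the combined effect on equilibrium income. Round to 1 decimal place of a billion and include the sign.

−$405.8 billion

Expenditure multiplier = 1/(1 − c(1−t)) = 1/(1 − 0.49×0.62) = 1/0.6962 ≈ 1.436.
ΔG contributes k·ΔG = (−$554 billion) / 0.6962 ≈ −$795.7 billion.
ΔT of −$554 billion changes first-round spending by −c·ΔT = +$271.46 billion, contributing k·(−c·ΔT) = (+$271.46 billion) / 0.6962 ≈ +$389.9 billion.
Net ΔY = k(ΔG − c·ΔT) = (−$282.54 billion) / 0.6962 ≈ −$405.8 billion.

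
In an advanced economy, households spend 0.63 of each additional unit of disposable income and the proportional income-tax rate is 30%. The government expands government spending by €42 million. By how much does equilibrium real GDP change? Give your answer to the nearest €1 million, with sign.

Government-spending multiplier = 1/(1 − c(1−t)) = 1/(1 − 0.63×0.7) = 1/0.559 ≈ 1.789.
ΔY = k × ΔG = (+€42 million) / 0.559 ≈ +€75 million.

+€75 million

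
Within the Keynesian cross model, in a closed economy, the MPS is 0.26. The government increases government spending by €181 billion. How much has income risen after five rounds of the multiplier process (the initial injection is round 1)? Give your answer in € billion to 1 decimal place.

MPC = 1 − MPS = 1 − 0.26 = 0.74.
Round 1 adds ΔG = €181 billion; each later round is MPC = 0.74 times the previous.
After 5 rounds: 181 + 133.94 + 99.1156 + 73.345544 + 54.27570256 = ΔG·(1 − c^5)/(1 − c) = 181 × (1 − 0.2219006624)/0.26 ≈ €541.7 billion.

€541.7 billion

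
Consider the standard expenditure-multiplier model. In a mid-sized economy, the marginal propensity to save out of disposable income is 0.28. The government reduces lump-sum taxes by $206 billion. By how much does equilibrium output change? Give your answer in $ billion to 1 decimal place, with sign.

+$529.7 billion

MPC = 1 − MPS = 1 − 0.28 = 0.72.
A lump-sum tax change of −$206 billion shifts disposable income by +$206 billion; first-round consumption changes by −c × ΔT = −0.72 × (−$206 billion) = +$148.32 billion.
Expenditure multiplier = 1/(1 − MPC) = 1/(1 − 0.72) = 1/0.28 ≈ 3.571.
The tax multiplier is −c × k ≈ −2.571, so ΔY = k × (−c·ΔT) = (+$148.32 billion) / 0.28 ≈ +$529.7 billion.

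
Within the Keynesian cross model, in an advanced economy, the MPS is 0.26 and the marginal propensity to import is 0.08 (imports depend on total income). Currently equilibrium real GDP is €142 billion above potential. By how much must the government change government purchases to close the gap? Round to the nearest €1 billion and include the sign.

MPC = 1 − MPS = 1 − 0.26 = 0.74.
Spending multiplier = 1/(1 − c + m) = 1/(1 − 0.74 + 0.08) = 1/0.34 ≈ 2.941.
Need ΔY = −€142 billion, so ΔG = ΔY/k = (−€142 billion) × 0.34 ≈ −€48 billion.
The government should cut government purchases by €48 billion.

−€48 billion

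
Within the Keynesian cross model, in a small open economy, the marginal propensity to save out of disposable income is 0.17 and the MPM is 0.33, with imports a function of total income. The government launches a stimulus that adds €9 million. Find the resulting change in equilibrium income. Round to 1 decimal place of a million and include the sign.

+€18.0 million

MPC = 1 − MPS = 1 − 0.17 = 0.83.
Government-spending multiplier = 1/(1 − c + m) = 1/(1 − 0.83 + 0.33) = 1/0.5 = 2.
ΔY = k × ΔG = (+€9 million) / 0.5 = +€18 million.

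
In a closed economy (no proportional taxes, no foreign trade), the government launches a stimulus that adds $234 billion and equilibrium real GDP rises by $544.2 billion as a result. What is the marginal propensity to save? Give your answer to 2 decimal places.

0.43

Implied spending multiplier k = ΔY/ΔG = 544.2/234 ≈ 2.3256.
Since k = 1/(1 − MPC), MPC = 1 − 1/k = 1 − ΔG/ΔY = 1 − 234/544.2 ≈ 0.57.
MPS = 1 − MPC = 0.43.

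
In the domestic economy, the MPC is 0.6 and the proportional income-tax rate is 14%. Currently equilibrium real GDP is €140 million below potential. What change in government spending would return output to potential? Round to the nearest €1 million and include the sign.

+€68 million

Spending multiplier = 1/(1 − c(1−t)) = 1/(1 − 0.6×0.86) = 1/0.484 ≈ 2.066.
Need ΔY = +€140 million, so ΔG = ΔY/k = (+€140 million) × 0.484 ≈ +€68 million.
The government should increase government spending by €68 million.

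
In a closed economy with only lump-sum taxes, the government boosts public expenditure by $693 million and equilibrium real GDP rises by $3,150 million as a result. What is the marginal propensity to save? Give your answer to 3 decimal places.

0.220

Implied spending multiplier k = ΔY/ΔG = 3,150/693 ≈ 4.5455.
Since k = 1/(1 − MPC), MPC = 1 − 1/k = 1 − ΔG/ΔY = 1 − 693/3,150 = 0.780.
MPS = 1 − MPC = 0.220.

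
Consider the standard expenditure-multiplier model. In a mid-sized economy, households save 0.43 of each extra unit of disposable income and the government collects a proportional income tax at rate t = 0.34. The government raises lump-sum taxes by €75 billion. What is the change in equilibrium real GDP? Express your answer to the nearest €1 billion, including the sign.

MPC = 1 − MPS = 1 − 0.43 = 0.57.
A lump-sum tax change of +€75 billion shifts disposable income by −€75 billion; first-round consumption changes by −c × ΔT = −0.57 × (+€75 billion) = −€42.75 billion.
Expenditure multiplier = 1/(1 − c(1−t)) = 1/(1 − 0.57×0.66) = 1/0.6238 ≈ 1.603.
The tax multiplier is −c × k ≈ −0.914, so ΔY = k × (−c·ΔT) = (−€42.75 billion) / 0.6238 ≈ −€69 billion.

−€69 billion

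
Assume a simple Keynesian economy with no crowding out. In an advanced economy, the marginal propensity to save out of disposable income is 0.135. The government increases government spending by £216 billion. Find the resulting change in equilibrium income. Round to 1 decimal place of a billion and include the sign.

+£1,600.0 billion

MPC = 1 − MPS = 1 − 0.135 = 0.865.
Government-spending multiplier = 1/(1 − MPC) = 1/(1 − 0.865) = 1/0.135 ≈ 7.407.
ΔY = k × ΔG = (+£216 billion) / 0.135 = +£1,600 billion.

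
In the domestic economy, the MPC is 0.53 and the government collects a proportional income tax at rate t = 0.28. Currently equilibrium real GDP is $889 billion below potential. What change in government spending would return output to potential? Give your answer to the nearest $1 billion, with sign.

+$550 billion

Spending multiplier = 1/(1 − c(1−t)) = 1/(1 − 0.53×0.72) = 1/0.6184 ≈ 1.617.
Need ΔY = +$889 billion, so ΔG = ΔY/k = (+$889 billion) × 0.6184 ≈ +$550 billion.
The government should increase government spending by $550 billion.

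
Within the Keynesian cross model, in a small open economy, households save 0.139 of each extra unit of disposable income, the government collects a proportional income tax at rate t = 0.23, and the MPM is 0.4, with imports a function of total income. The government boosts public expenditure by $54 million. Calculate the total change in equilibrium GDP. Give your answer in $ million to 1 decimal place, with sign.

MPC = 1 − MPS = 1 − 0.139 = 0.861.
Expenditure multiplier = 1/(1 − c(1−t) + m) = 1/(1 − 0.861×0.77 + 0.4) = 1/0.73703 ≈ 1.357.
ΔY = k × ΔG = (+$54 million) / 0.73703 ≈ +$73.3 million.

+$73.3 million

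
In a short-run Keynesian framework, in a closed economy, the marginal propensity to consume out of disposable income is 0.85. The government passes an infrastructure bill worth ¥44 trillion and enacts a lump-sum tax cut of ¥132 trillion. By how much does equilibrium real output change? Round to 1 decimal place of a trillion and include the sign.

Expenditure multiplier = 1/(1 − MPC) = 1/(1 − 0.85) = 1/0.15 ≈ 6.667.
ΔG contributes k·ΔG = (+¥44 trillion) / 0.15 ≈ +¥293.3 trillion.
ΔT of −¥132 trillion changes first-round spending by −c·ΔT = +¥112.2 trillion, contributing k·(−c·ΔT) = (+¥112.2 trillion) / 0.15 = +¥748 trillion.
Net ΔY = k(ΔG − c·ΔT) = (+¥156.2 trillion) / 0.15 ≈ +¥1,041.3 trillion.

+¥1,041.3 trillion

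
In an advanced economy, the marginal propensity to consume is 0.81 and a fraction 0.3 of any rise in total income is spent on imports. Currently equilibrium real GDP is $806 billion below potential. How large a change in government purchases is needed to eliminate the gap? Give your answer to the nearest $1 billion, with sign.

+$395 billion

Spending multiplier = 1/(1 − c + m) = 1/(1 − 0.81 + 0.3) = 1/0.49 ≈ 2.041.
Need ΔY = +$806 billion, so ΔG = ΔY/k = (+$806 billion) × 0.49 ≈ +$395 billion.
The government should increase government purchases by $395 billion.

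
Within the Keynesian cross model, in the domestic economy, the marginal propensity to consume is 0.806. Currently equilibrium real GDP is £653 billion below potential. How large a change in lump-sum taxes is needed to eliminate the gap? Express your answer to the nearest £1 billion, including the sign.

−£157 billion

Spending multiplier = 1/(1 − MPC) = 1/(1 − 0.806) = 1/0.194 ≈ 5.155.
Tax multiplier = −c·k = −0.806/0.194 ≈ −4.155. Need ΔY = +£653 billion, so ΔT = ΔY/(−c·k) = −(+£653 billion) × 0.194 / 0.806 ≈ −£157 billion.
The government should cut lump-sum taxes by £157 billion.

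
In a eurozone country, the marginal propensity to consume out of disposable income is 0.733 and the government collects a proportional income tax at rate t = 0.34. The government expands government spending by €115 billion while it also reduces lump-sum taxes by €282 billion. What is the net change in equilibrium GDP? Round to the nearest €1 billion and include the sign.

+€623 billion

Expenditure multiplier = 1/(1 − c(1−t)) = 1/(1 − 0.733×0.66) = 1/0.51622 ≈ 1.937.
ΔG contributes k·ΔG = (+€115 billion) / 0.51622 ≈ +€222.8 billion.
ΔT of −€282 billion changes first-round spending by −c·ΔT = +€206.706 billion, contributing k·(−c·ΔT) = (+€206.706 billion) / 0.51622 ≈ +€400.4 billion.
Net ΔY = k(ΔG − c·ΔT) = (+€321.706 billion) / 0.51622 ≈ +€623 billion.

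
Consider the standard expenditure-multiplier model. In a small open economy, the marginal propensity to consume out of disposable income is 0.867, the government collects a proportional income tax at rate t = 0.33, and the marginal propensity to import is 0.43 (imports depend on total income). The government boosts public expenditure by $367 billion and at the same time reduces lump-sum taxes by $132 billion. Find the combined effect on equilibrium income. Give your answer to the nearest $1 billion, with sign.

+$567 billion

Expenditure multiplier = 1/(1 − c(1−t) + m) = 1/(1 − 0.867×0.67 + 0.43) = 1/0.84911 ≈ 1.178.
ΔG contributes k·ΔG = (+$367 billion) / 0.84911 ≈ +$432.2 billion.
ΔT of −$132 billion changes first-round spending by −c·ΔT = +$114.444 billion, contributing k·(−c·ΔT) = (+$114.444 billion) / 0.84911 ≈ +$134.8 billion.
Net ΔY = k(ΔG − c·ΔT) = (+$481.444 billion) / 0.84911 ≈ +$567 billion.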